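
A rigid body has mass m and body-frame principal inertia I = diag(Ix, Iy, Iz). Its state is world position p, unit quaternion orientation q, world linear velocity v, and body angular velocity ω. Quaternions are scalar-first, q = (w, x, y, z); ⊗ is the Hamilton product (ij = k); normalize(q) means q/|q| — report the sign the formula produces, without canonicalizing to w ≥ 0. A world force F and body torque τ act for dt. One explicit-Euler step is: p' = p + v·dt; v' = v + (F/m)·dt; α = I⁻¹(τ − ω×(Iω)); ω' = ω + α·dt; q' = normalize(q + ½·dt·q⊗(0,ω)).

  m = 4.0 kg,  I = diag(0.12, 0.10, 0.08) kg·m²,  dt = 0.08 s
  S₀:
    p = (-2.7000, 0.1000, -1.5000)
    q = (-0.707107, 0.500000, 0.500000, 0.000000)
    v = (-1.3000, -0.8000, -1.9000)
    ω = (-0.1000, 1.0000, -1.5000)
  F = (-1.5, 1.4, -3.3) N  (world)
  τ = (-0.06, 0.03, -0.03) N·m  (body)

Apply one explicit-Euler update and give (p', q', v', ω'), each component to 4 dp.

p' = p + v·dt = (-2.8040, 0.0360, -1.6520)
v' = v + a·dt = (-1.3300, -0.7720, -1.9660)
ω×(Iω) gyroscopic = (0.0300, 0.0060, 0.0020)
angular accel α = (-0.7500, 0.2400, -0.4000)
ω + α·dt = (-0.1600, 1.0192, -1.5320)
2q̇ = q⊗(0,ω) = (-0.4500000, -0.6792893, 0.0428930, 1.6106605)
updated quaternion q' = (-0.7232, 0.4716, 0.5004, 0.0643)

p' = (-2.8040, 0.0360, -1.6520)
q' = (-0.7232, 0.4716, 0.5004, 0.0643)
v' = (-1.3300, -0.7720, -1.9660)
ω' = (-0.1600, 1.0192, -1.5320)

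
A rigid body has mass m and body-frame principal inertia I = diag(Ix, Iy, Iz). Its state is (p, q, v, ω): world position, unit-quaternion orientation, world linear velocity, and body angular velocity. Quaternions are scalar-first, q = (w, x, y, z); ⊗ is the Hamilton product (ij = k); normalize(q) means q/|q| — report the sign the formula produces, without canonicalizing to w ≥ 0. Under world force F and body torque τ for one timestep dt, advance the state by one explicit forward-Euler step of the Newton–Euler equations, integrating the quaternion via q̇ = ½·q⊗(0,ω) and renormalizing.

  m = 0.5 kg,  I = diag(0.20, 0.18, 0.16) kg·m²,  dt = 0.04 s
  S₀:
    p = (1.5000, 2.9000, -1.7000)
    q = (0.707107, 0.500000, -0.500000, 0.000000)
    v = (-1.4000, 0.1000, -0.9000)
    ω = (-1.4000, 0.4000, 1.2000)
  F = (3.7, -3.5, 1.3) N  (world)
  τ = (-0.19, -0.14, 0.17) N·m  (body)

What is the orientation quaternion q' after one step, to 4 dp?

q' = (0.7246, 0.4679, -0.5060, 0.0070)

q⊗(0,ω) = (0.9000000, -1.5899498, -0.3171572, 0.3485284)
q' = normalize(q + ½dt·q⊗(0,ω)) = (0.7246, 0.4679, -0.5060, 0.0070)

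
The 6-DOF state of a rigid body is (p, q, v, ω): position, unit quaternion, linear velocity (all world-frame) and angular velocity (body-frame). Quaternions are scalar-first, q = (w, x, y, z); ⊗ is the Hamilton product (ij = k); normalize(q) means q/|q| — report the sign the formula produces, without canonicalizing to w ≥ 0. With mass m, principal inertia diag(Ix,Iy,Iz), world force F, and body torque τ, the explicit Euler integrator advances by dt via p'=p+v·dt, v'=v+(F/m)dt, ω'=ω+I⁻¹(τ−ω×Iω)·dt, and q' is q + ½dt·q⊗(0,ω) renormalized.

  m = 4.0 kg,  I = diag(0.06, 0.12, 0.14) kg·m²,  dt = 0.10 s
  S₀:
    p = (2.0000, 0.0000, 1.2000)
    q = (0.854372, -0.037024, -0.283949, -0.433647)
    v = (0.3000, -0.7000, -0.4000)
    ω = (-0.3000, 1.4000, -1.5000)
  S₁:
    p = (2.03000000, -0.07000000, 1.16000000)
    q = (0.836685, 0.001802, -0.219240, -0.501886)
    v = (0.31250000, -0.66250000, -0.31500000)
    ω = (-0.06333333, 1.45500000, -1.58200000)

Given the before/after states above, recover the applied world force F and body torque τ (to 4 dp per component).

F = (0.5000, 1.5000, 3.4000)
τ = (0.1000, 0.0300, -0.1400)

v₁ − v₀ = (0.01250000, 0.03750000, 0.08500000)
F = m·Δv/dt = (0.5000, 1.5000, 3.4000)
rate change Δω = (0.23666667, 0.05500000, -0.08200000)
precession coupling = (-0.0420, -0.0360, -0.0252)
I·α + gyro = (0.1000, 0.0300, -0.1400)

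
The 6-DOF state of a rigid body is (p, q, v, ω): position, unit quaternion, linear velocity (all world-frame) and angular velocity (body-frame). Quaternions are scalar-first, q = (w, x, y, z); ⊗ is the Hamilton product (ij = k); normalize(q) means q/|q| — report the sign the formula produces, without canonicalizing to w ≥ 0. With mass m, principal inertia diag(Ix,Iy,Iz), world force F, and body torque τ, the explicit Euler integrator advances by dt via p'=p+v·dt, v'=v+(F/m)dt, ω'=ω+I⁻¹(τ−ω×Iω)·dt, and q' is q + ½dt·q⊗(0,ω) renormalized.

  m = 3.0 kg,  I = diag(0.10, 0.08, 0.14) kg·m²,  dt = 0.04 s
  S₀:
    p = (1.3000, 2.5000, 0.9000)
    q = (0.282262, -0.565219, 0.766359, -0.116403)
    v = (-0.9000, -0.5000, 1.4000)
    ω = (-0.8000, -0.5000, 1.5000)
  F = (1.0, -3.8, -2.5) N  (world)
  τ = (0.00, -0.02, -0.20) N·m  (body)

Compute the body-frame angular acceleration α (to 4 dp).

α = (0.4500, -0.8500, -1.3714)

gyro term ω×Iω = (-0.0450, 0.0480, -0.0080)
angular accel α = (0.4500, -0.8500, -1.3714)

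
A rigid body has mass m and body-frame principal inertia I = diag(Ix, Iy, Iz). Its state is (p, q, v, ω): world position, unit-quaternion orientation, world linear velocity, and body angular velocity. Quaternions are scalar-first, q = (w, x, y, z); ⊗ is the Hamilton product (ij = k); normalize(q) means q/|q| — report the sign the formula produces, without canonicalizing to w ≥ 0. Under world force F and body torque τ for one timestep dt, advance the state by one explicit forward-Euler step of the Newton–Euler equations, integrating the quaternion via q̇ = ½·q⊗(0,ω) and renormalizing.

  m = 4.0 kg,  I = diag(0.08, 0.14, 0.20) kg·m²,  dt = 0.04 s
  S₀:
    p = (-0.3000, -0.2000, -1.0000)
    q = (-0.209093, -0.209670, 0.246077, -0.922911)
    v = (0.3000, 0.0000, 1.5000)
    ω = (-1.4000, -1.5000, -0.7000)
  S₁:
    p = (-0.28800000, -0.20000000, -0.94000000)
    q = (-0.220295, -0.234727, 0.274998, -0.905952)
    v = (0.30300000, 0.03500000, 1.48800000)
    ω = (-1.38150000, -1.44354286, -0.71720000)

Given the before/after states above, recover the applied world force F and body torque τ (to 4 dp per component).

Δω = ω₁−ω₀ = (0.01850000, 0.05645714, -0.01720000)
precession coupling = (0.0630, -0.1176, 0.1260)
I·α + gyro = (0.1000, 0.0800, 0.0400)
Δv = v₁−v₀ = (0.00300000, 0.03500000, -0.01200000)
applied force F = (0.3000, 3.5000, -1.2000)

F = (0.3000, 3.5000, -1.2000)
τ = (0.1000, 0.0800, 0.0400)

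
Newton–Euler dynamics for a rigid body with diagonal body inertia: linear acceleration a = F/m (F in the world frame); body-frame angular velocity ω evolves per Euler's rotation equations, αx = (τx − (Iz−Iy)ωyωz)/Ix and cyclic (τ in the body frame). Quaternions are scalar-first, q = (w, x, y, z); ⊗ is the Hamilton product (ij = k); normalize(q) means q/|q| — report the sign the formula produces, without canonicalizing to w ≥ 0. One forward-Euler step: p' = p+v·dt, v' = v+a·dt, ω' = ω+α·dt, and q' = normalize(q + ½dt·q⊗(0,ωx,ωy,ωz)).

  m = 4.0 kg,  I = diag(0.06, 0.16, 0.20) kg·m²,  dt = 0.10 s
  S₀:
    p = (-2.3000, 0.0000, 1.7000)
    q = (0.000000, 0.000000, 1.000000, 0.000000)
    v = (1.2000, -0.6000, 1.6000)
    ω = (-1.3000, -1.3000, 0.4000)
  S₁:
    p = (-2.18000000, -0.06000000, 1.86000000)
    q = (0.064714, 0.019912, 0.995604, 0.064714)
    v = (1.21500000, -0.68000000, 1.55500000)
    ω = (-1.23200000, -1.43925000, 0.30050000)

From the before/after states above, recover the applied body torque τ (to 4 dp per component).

rate change Δω = (0.06800000, -0.13925000, -0.09950000)
ω₀×(Iω₀) = (-0.0208, 0.0728, 0.1690)
I·α + gyro = (0.0200, -0.1500, -0.0300)

τ = (0.0200, -0.1500, -0.0300)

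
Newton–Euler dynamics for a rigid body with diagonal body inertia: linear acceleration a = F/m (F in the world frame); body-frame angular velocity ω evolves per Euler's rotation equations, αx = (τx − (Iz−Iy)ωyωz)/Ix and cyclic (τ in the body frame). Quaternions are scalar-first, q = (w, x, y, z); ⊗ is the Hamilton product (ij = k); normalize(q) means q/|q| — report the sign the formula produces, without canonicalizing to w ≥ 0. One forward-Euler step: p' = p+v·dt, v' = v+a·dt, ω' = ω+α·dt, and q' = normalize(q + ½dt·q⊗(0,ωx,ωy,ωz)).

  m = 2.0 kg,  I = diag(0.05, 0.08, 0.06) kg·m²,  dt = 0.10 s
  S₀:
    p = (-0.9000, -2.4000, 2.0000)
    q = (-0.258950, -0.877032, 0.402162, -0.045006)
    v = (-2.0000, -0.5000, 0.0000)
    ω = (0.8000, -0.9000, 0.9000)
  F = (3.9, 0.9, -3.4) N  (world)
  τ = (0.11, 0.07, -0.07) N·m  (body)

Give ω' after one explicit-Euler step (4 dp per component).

angular accel α = (1.8760, 0.9650, -0.8067)
ω' = ω + α·dt = (0.9876, -0.8035, 0.8193)

ω' = (0.9876, -0.8035, 0.8193)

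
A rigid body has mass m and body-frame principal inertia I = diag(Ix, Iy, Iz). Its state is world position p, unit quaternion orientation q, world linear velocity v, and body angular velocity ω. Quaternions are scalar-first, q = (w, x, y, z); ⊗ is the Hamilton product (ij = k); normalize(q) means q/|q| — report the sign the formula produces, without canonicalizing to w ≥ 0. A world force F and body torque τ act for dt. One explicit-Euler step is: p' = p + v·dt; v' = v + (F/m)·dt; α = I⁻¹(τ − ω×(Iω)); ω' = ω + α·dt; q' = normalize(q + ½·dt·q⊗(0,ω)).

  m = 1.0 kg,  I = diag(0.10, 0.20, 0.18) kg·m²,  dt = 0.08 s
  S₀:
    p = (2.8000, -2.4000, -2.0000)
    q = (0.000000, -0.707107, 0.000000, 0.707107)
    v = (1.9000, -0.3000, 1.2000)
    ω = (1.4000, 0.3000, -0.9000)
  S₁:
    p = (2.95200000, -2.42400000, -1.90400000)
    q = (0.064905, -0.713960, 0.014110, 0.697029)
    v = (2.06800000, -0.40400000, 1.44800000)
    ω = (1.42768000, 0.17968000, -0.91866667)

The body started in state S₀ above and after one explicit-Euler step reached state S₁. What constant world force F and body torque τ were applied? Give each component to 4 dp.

velocity change Δv = (0.16800000, -0.10400000, 0.24800000)
F = m·Δv/dt = (2.1000, -1.3000, 3.1000)
rate change Δω = (0.02768000, -0.12032000, -0.01866667)
applied torque τ = (0.0400, -0.2000, 0.0000)

F = (2.1000, -1.3000, 3.1000)
τ = (0.0400, -0.2000, 0.0000)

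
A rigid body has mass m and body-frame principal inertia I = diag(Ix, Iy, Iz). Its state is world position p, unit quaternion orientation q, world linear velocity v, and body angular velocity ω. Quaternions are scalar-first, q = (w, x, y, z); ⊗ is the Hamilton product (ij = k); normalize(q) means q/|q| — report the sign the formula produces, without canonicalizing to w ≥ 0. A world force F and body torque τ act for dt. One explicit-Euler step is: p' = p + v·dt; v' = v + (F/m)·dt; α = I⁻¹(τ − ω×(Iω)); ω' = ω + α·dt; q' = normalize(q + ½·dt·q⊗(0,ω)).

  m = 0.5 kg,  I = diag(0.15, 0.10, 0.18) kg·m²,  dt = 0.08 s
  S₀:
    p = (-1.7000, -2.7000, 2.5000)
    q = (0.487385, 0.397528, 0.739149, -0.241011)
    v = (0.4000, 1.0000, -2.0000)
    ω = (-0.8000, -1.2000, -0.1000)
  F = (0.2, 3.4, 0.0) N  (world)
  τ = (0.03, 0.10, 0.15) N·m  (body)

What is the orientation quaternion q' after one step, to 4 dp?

q⊗(0,ω) = (1.1809001, -0.7530361, -0.3523004, 0.0655471)
q + ½dt·q⊗(0,ω), renormalized = (0.5337, 0.3668, 0.7238, -0.2380)

q' = (0.5337, 0.3668, 0.7238, -0.2380)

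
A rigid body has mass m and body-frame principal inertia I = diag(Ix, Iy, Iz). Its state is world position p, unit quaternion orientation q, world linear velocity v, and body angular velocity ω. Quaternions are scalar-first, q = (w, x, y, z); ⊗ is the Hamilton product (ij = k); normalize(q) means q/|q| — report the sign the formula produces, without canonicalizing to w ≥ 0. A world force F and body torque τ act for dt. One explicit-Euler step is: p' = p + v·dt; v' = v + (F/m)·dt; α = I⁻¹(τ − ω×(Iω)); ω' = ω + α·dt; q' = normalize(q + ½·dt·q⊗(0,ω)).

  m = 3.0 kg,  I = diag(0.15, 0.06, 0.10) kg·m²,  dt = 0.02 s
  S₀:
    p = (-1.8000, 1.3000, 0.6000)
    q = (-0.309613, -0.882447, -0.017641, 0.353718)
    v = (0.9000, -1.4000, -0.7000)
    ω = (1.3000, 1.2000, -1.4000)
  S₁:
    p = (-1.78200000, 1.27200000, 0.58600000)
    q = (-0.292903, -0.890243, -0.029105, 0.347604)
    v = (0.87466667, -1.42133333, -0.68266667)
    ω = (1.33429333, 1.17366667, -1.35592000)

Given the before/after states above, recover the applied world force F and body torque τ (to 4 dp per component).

velocity change Δv = (-0.02533333, -0.02133333, 0.01733333)
F = m·Δv/dt = (-3.8000, -3.2000, 2.6000)
rate change Δω = (0.03429333, -0.02633333, 0.04408000)
τ = I·(Δω/dt) + ω₀×(Iω₀) = (0.1900, -0.1700, 0.0800)

F = (-3.8000, -3.2000, 2.6000)
τ = (0.1900, -0.1700, 0.0800)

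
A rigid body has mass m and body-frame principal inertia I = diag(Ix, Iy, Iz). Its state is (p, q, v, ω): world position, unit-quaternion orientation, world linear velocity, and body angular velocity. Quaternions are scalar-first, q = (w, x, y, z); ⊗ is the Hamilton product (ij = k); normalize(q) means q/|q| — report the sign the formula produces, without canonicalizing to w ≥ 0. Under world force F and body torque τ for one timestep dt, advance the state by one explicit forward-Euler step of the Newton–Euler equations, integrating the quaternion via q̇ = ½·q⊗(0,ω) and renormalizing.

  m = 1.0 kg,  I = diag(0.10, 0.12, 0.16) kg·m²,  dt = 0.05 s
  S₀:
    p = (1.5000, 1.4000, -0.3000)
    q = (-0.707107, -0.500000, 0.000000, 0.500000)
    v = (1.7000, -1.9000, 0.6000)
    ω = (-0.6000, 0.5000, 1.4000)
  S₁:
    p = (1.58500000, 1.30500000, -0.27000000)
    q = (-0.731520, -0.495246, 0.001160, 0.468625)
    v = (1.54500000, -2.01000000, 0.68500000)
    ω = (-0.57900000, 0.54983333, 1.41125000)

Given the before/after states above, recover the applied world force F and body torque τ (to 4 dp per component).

Δω = ω₁−ω₀ = (0.02100000, 0.04983333, 0.01125000)
I·α + gyro = (0.0700, 0.1700, 0.0300)
Δv = v₁−v₀ = (-0.15500000, -0.11000000, 0.08500000)
m·(v₁−v₀)/dt = (-3.1000, -2.2000, 1.7000)

F = (-3.1000, -2.2000, 1.7000)
τ = (0.0700, 0.1700, 0.0300)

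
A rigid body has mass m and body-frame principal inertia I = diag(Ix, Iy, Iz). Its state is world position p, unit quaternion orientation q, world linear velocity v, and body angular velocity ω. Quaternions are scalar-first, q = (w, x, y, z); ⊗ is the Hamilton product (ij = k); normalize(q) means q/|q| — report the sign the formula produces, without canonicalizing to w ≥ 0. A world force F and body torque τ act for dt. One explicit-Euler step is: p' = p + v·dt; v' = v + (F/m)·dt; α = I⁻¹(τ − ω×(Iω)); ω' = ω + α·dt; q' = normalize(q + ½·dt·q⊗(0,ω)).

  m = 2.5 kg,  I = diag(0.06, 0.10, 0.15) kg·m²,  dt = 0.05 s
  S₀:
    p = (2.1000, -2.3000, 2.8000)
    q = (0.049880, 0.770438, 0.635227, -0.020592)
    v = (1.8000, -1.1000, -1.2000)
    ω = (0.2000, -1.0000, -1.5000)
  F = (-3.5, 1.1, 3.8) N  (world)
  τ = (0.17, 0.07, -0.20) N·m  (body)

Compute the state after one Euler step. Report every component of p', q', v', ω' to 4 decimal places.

ω×(Iω) gyroscopic = (0.0750, 0.0270, -0.0080)
α = I⁻¹(τ − ω×Iω) = (1.5833, 0.4300, -1.2800)
new body rate ω' = (0.2792, -0.9785, -1.5640)
2q̇ = q⊗(0,ω) = (0.4502514, -0.9634565, 1.1016586, -0.9723034)
updated quaternion q' = (0.0611, 0.7456, 0.6621, -0.0449)
new position p' = (2.1900, -2.3550, 2.7400)
v + (F/m)dt = (1.7300, -1.0780, -1.1240)

p' = (2.1900, -2.3550, 2.7400)
q' = (0.0611, 0.7456, 0.6621, -0.0449)
v' = (1.7300, -1.0780, -1.1240)
ω' = (0.2792, -0.9785, -1.5640)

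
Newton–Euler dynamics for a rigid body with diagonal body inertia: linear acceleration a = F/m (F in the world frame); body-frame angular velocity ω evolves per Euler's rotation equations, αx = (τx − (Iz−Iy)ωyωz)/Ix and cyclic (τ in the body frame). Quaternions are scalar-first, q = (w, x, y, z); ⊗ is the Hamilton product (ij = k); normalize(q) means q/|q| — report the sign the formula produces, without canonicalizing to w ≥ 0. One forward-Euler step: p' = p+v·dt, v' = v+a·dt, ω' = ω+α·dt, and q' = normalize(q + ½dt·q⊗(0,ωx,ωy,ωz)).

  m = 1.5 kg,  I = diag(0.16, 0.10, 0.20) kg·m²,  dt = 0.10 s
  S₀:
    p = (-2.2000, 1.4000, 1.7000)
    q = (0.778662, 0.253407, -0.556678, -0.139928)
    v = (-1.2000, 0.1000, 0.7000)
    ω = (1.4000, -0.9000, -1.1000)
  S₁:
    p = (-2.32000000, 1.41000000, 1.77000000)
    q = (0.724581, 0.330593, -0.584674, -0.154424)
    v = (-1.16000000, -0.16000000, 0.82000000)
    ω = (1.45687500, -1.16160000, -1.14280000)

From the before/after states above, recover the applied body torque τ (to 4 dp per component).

τ = (0.1900, -0.2000, -0.0100)

ω₁ − ω₀ = (0.05687500, -0.26160000, -0.04280000)
ω₀×(Iω₀) = (0.0990, 0.0616, 0.0756)
applied torque τ = (0.1900, -0.2000, -0.0100)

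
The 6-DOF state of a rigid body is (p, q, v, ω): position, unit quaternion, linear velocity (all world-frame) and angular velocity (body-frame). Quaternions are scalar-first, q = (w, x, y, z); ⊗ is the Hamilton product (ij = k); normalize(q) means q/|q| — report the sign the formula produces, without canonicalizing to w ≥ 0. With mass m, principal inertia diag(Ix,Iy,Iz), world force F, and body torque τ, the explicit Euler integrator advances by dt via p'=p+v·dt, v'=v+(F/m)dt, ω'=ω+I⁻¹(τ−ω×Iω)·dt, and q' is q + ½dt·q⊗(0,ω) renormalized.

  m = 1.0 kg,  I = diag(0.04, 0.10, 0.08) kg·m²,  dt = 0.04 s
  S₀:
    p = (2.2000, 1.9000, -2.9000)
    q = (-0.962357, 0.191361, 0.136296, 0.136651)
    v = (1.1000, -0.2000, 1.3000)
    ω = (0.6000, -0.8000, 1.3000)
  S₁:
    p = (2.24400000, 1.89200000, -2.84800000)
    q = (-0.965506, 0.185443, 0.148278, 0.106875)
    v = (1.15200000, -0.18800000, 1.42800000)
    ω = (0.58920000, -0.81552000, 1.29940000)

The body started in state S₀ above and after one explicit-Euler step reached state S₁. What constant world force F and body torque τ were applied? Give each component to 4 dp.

F = (1.3000, 0.3000, 3.2000)
τ = (0.0100, -0.0700, -0.0300)

Δω = ω₁−ω₀ = (-0.01080000, -0.01552000, -0.00060000)
precession coupling = (0.0208, -0.0312, -0.0288)
I·α + gyro = (0.0100, -0.0700, -0.0300)
v₁ − v₀ = (0.05200000, 0.01200000, 0.12800000)
m·(v₁−v₀)/dt = (1.3000, 0.3000, 3.2000)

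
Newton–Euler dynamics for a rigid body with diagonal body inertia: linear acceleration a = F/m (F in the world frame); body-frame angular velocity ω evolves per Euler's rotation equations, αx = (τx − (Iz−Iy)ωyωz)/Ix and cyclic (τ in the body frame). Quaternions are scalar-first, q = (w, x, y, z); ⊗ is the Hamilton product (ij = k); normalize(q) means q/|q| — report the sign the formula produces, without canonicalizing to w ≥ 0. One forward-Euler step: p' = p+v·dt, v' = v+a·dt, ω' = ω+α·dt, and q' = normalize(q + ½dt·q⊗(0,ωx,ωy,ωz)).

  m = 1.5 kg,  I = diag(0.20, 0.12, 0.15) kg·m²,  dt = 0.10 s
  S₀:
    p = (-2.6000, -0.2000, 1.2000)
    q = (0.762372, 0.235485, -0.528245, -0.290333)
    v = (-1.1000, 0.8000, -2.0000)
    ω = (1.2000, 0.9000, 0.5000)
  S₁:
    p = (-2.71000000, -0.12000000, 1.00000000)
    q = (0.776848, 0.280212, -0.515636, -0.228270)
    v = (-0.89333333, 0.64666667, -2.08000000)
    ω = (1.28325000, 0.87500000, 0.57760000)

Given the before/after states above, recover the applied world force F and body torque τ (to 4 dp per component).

ω₁ − ω₀ = (0.08325000, -0.02500000, 0.07760000)
applied torque τ = (0.1800, 0.0000, 0.0300)
v₁ − v₀ = (0.20666667, -0.15333333, -0.08000000)
F = m·Δv/dt = (3.1000, -2.3000, -1.2000)

F = (3.1000, -2.3000, -1.2000)
τ = (0.1800, 0.0000, 0.0300)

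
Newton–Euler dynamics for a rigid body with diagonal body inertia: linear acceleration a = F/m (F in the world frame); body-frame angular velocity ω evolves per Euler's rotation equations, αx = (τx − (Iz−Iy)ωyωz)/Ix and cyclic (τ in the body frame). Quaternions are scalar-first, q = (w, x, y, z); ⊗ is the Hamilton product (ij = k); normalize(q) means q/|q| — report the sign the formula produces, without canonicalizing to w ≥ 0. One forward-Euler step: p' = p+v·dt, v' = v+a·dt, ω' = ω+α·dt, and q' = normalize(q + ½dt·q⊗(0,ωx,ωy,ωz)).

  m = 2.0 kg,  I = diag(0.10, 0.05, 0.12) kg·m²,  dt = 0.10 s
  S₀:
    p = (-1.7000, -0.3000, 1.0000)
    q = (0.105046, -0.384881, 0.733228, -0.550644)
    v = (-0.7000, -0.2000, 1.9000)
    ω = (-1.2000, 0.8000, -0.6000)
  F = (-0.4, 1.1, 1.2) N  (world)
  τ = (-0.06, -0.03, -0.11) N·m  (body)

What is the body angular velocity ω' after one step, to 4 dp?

ω' = (-1.2264, 0.7688, -0.7317)

gyro term ω×Iω = (-0.0336, -0.0144, 0.0480)
α = I⁻¹(τ − ω×Iω) = (-0.2640, -0.3120, -1.3167)
ω + α·dt = (-1.2264, 0.7688, -0.7317)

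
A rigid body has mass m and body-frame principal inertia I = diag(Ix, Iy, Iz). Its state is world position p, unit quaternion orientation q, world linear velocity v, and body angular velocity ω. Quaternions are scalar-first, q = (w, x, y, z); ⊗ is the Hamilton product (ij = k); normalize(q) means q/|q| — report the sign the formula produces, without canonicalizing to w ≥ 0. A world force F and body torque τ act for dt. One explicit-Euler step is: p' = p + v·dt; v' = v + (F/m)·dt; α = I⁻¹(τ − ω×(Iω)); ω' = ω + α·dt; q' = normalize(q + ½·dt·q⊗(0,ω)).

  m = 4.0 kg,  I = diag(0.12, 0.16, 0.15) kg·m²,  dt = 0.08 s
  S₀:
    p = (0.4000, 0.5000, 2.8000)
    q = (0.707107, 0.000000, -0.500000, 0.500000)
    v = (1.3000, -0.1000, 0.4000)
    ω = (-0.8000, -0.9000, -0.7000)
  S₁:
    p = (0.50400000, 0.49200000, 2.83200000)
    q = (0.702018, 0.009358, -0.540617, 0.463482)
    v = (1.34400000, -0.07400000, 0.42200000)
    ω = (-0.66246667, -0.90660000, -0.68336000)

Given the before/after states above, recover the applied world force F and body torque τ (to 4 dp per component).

ω₁ − ω₀ = (0.13753333, -0.00660000, 0.01664000)
gyro term ω₀×Iω₀ = (-0.0063, -0.0168, 0.0288)
τ = I·(Δω/dt) + ω₀×(Iω₀) = (0.2000, -0.0300, 0.0600)
Δv = v₁−v₀ = (0.04400000, 0.02600000, 0.02200000)
F = m·Δv/dt = (2.2000, 1.3000, 1.1000)

F = (2.2000, 1.3000, 1.1000)
τ = (0.2000, -0.0300, 0.0600)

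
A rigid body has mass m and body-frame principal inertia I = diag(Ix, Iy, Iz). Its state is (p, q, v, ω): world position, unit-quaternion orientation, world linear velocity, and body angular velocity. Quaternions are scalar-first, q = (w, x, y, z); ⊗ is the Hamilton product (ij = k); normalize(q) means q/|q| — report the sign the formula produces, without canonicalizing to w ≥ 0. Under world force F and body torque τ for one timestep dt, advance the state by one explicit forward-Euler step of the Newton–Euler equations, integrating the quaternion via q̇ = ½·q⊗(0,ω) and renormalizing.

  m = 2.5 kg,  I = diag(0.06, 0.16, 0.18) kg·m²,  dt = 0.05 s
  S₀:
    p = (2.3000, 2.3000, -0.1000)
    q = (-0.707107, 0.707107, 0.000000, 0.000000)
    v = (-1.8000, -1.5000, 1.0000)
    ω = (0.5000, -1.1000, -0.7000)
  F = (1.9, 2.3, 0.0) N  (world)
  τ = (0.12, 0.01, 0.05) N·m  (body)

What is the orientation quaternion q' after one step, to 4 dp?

q' = (-0.7155, 0.6978, 0.0318, -0.0071)

Hamilton product q⊗(0,ω) = (-0.3535535, -0.3535535, 1.2727926, -0.2828428)
q + ½dt·q⊗(0,ω), renormalized = (-0.7155, 0.6978, 0.0318, -0.0071)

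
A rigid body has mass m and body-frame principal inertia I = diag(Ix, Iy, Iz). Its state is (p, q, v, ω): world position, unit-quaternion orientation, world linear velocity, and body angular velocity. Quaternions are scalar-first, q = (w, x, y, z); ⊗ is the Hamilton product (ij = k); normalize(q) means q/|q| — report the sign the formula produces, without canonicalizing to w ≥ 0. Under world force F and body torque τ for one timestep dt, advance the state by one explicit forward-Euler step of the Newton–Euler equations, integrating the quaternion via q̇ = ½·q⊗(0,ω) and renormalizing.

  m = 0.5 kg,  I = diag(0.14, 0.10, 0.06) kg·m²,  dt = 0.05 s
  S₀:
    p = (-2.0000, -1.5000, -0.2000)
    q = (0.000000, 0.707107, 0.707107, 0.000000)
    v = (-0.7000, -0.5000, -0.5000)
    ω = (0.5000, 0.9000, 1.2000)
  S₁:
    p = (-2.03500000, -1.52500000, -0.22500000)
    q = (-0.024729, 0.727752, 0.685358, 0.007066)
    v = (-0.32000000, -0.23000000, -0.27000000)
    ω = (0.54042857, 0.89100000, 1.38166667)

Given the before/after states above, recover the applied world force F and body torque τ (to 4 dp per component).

v₁ − v₀ = (0.38000000, 0.27000000, 0.23000000)
F = m·Δv/dt = (3.8000, 2.7000, 2.3000)
Δω = ω₁−ω₀ = (0.04042857, -0.00900000, 0.18166667)
gyro term ω₀×Iω₀ = (-0.0432, 0.0480, -0.0180)
I·α + gyro = (0.0700, 0.0300, 0.2000)

F = (3.8000, 2.7000, 2.3000)
τ = (0.0700, 0.0300, 0.2000)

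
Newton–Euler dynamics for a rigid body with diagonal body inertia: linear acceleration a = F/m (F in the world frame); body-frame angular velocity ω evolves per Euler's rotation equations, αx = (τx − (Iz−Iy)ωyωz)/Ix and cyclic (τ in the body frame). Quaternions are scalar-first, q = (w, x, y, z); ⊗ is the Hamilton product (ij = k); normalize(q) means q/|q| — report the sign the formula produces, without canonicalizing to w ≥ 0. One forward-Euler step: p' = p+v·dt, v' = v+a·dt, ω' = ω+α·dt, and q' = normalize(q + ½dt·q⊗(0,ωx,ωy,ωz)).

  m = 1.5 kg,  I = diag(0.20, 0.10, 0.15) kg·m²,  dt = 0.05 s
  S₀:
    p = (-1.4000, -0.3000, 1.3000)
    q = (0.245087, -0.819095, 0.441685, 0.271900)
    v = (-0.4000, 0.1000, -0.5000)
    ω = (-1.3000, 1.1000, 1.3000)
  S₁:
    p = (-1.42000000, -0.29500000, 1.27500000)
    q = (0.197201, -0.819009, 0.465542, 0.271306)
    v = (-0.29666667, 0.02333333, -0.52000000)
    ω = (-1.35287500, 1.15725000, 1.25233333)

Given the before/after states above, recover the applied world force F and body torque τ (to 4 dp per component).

Δω = ω₁−ω₀ = (-0.05287500, 0.05725000, -0.04766667)
gyro term ω₀×Iω₀ = (0.0715, -0.0845, 0.1430)
τ = I·(Δω/dt) + ω₀×(Iω₀) = (-0.1400, 0.0300, 0.0000)
v₁ − v₀ = (0.10333333, -0.07666667, -0.02000000)
m·(v₁−v₀)/dt = (3.1000, -2.3000, -0.6000)

F = (3.1000, -2.3000, -0.6000)
τ = (-0.1400, 0.0300, 0.0000)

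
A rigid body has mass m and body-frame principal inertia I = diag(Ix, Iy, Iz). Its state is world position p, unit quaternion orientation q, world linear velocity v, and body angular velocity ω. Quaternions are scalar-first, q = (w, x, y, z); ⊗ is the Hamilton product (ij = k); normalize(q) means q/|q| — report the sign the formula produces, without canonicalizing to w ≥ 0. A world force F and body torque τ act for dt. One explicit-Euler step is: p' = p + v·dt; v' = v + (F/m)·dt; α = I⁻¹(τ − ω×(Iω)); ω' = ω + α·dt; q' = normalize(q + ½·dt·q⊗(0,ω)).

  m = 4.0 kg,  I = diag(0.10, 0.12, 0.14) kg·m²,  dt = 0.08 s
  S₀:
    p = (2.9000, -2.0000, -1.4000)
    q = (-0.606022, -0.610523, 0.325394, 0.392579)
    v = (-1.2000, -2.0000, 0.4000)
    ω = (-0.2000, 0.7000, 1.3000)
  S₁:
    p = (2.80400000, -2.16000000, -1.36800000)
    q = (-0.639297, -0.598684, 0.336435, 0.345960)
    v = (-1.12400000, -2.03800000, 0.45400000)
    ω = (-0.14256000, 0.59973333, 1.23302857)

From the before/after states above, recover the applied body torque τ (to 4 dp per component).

ω₁ − ω₀ = (0.05744000, -0.10026667, -0.06697143)
τ = I·(Δω/dt) + ω₀×(Iω₀) = (0.0900, -0.1400, -0.1200)

τ = (0.0900, -0.1400, -0.1200)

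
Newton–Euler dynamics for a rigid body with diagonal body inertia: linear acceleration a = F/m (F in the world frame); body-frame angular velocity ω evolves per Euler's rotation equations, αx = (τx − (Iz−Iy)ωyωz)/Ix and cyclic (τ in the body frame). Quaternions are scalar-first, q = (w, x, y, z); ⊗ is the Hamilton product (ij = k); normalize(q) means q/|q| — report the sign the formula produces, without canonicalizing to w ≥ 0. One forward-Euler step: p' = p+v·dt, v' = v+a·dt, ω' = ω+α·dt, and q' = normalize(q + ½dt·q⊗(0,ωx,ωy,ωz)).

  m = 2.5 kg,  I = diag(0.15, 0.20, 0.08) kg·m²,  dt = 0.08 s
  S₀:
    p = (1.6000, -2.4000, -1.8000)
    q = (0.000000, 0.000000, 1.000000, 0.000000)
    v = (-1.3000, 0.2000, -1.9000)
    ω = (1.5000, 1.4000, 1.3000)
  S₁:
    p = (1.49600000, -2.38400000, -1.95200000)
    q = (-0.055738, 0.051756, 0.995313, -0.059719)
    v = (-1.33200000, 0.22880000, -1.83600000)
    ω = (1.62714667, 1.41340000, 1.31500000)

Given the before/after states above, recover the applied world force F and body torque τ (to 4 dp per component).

F = (-1.0000, 0.9000, 2.0000)
τ = (0.0200, 0.1700, 0.1200)

Δω = ω₁−ω₀ = (0.12714667, 0.01340000, 0.01500000)
ω₀×(Iω₀) = (-0.2184, 0.1365, 0.1050)
τ = I·(Δω/dt) + ω₀×(Iω₀) = (0.0200, 0.1700, 0.1200)
velocity change Δv = (-0.03200000, 0.02880000, 0.06400000)
m·(v₁−v₀)/dt = (-1.0000, 0.9000, 2.0000)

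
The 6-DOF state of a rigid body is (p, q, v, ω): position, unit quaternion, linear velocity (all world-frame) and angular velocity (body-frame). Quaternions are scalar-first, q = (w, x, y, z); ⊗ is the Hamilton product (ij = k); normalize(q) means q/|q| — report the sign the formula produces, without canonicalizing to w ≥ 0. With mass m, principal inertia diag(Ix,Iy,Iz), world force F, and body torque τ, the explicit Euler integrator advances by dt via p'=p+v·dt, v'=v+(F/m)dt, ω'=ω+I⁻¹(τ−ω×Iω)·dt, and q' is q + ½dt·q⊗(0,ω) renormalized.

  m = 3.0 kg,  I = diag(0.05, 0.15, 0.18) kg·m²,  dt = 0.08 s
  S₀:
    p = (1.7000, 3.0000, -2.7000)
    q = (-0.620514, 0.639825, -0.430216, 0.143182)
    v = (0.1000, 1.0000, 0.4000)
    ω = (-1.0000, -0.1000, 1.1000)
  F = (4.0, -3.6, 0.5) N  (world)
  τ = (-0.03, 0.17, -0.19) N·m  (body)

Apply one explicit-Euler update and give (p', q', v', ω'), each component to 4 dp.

gyro term ω×Iω = (-0.0033, 0.1430, 0.0100)
angular accel α = (-0.5340, 0.1800, -1.1111)
new body rate ω' = (-1.0427, -0.0856, 1.0111)
q⊗(0,ω) = (0.4393032, 0.1615946, -0.7849381, -1.1767639)
q' = normalize(q + ½dt·q⊗(0,ω)) = (-0.6019, 0.6451, -0.4608, 0.0959)
p + v·dt = (1.7080, 3.0800, -2.6680)
new velocity v' = (0.2067, 0.9040, 0.4133)

p' = (1.7080, 3.0800, -2.6680)
q' = (-0.6019, 0.6451, -0.4608, 0.0959)
v' = (0.2067, 0.9040, 0.4133)
ω' = (-1.0427, -0.0856, 1.0111)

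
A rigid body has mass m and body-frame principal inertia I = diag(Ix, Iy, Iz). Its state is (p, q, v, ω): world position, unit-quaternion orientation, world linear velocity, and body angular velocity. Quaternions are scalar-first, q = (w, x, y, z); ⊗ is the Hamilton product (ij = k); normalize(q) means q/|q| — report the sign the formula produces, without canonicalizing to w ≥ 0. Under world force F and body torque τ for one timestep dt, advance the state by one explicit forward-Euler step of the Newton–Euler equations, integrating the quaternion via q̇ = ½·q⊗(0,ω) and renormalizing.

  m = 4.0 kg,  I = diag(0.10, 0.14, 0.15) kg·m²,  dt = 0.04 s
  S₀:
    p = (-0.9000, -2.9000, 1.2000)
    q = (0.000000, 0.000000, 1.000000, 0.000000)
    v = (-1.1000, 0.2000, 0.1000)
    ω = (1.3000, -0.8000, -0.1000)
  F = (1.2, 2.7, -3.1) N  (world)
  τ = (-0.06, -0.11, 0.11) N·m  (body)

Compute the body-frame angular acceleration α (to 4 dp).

α = (-0.6080, -0.8321, 1.0107)

gyro term ω×Iω = (0.0008, 0.0065, -0.0416)
angular accel α = (-0.6080, -0.8321, 1.0107)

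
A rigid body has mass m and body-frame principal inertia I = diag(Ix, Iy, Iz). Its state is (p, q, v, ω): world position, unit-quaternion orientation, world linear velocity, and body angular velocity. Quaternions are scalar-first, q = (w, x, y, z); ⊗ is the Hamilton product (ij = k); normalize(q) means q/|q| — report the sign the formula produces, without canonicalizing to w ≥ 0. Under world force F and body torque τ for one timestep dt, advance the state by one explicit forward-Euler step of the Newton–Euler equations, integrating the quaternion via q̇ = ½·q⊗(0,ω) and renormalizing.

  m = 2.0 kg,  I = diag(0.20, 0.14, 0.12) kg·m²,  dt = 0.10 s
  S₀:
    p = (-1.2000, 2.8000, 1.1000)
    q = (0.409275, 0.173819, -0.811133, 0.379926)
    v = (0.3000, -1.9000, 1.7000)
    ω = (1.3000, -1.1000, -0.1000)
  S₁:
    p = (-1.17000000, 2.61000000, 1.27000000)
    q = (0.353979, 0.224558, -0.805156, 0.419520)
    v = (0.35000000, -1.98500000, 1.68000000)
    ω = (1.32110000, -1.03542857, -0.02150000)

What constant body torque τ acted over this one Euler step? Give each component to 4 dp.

Δω = ω₁−ω₀ = (0.02110000, 0.06457143, 0.07850000)
τ = I·(Δω/dt) + ω₀×(Iω₀) = (0.0400, 0.0800, 0.1800)

τ = (0.0400, 0.0800, 0.1800)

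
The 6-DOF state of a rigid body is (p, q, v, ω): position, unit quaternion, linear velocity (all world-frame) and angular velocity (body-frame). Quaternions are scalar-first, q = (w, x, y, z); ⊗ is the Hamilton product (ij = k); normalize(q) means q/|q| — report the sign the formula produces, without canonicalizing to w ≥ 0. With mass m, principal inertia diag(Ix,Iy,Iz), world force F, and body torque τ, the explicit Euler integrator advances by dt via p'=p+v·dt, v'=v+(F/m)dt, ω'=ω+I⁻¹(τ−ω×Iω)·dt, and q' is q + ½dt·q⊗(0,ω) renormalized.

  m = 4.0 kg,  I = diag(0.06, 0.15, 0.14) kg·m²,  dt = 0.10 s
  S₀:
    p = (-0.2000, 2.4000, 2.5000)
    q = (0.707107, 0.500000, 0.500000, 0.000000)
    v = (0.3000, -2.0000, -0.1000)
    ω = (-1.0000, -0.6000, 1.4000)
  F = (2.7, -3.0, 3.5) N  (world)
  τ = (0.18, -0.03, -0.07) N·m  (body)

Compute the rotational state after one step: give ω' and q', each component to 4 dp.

ω' = (-0.7140, -0.6947, 1.3114)
q' = (0.7440, 0.4976, 0.4420, 0.0593)

precession coupling ω×(Iω) = (0.0084, 0.1120, 0.0540)
angular accel α = (2.8600, -0.9467, -0.8857)
ω + α·dt = (-0.7140, -0.6947, 1.3114)
q⊗(0,ω) = (0.8000000, -0.0071070, -1.1242642, 1.1899498)
q' = normalize(q + ½dt·q⊗(0,ω)) = (0.7440, 0.4976, 0.4420, 0.0593)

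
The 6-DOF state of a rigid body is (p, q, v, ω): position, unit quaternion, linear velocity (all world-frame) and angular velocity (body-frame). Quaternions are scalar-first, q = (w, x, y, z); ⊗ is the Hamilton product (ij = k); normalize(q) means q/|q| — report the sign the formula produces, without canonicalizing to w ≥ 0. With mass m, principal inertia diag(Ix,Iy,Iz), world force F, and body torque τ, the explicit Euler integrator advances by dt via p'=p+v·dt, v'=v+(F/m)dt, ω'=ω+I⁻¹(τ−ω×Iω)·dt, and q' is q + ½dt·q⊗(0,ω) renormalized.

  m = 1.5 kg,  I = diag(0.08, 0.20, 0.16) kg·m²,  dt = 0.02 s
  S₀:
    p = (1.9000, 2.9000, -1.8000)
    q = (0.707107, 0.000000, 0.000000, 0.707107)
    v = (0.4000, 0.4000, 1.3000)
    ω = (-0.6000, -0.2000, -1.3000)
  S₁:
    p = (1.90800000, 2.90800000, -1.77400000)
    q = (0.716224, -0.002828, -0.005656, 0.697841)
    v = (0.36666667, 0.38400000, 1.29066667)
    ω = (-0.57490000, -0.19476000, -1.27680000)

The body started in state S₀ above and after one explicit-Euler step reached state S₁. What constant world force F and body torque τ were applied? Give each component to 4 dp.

F = (-2.5000, -1.2000, -0.7000)
τ = (0.0900, -0.0100, 0.2000)

velocity change Δv = (-0.03333333, -0.01600000, -0.00933333)
applied force F = (-2.5000, -1.2000, -0.7000)
Δω = ω₁−ω₀ = (0.02510000, 0.00524000, 0.02320000)
τ = I·(Δω/dt) + ω₀×(Iω₀) = (0.0900, -0.0100, 0.2000)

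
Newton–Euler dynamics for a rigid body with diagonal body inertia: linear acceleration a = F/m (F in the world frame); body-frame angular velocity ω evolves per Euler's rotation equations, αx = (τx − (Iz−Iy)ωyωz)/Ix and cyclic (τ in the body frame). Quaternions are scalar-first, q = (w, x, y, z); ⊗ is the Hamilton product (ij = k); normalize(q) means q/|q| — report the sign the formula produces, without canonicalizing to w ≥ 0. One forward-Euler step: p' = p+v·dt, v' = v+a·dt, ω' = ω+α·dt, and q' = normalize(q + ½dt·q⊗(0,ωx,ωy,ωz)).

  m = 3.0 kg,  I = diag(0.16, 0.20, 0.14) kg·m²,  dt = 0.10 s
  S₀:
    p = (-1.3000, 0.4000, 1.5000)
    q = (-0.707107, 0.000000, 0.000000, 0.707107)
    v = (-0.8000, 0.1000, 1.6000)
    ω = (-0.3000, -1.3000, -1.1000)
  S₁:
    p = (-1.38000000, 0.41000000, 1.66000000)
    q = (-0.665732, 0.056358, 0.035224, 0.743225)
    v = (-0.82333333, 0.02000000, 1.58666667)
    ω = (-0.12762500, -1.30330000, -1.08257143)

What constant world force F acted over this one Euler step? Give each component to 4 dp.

F = (-0.7000, -2.4000, -0.4000)

v₁ − v₀ = (-0.02333333, -0.08000000, -0.01333333)
m·(v₁−v₀)/dt = (-0.7000, -2.4000, -0.4000)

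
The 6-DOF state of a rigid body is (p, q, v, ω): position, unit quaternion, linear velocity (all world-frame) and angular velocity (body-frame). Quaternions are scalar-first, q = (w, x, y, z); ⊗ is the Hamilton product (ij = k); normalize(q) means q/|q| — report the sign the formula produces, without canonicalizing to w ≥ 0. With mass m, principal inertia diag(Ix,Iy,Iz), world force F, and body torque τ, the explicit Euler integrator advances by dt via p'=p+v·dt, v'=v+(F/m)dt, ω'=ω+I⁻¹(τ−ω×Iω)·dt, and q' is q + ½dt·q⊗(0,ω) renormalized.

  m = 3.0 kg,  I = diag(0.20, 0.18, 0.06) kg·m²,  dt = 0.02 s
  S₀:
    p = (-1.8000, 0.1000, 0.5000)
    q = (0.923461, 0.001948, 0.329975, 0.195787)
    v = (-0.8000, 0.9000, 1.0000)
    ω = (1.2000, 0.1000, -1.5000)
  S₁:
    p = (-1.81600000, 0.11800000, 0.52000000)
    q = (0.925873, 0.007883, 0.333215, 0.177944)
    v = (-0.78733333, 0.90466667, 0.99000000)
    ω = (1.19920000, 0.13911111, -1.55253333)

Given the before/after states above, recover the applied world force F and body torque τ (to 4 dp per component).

Δv = v₁−v₀ = (0.01266667, 0.00466667, -0.01000000)
F = m·Δv/dt = (1.9000, 0.7000, -1.5000)
Δω = ω₁−ω₀ = (-0.00080000, 0.03911111, -0.05253333)
applied torque τ = (0.0100, 0.1000, -0.1600)

F = (1.9000, 0.7000, -1.5000)
τ = (0.0100, 0.1000, -0.1600)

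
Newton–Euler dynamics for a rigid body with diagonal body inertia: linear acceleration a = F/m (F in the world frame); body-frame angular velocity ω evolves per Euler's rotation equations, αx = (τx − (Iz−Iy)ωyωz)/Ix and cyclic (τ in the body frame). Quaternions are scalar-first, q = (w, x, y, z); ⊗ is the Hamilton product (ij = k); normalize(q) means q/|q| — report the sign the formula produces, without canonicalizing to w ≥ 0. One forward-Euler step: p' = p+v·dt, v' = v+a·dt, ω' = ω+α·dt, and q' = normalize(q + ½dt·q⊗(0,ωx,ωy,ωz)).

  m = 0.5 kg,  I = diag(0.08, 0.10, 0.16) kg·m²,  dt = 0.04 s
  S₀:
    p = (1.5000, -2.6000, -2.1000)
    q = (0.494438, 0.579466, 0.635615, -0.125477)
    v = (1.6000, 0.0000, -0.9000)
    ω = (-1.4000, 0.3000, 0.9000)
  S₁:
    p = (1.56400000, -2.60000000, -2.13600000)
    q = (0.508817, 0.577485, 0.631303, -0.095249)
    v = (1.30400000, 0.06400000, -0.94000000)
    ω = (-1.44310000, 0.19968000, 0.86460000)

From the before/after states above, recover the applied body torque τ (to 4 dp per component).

ω₁ − ω₀ = (-0.04310000, -0.10032000, -0.03540000)
ω₀×(Iω₀) = (0.0162, 0.1008, -0.0084)
τ = I·(Δω/dt) + ω₀×(Iω₀) = (-0.0700, -0.1500, -0.1500)

τ = (-0.0700, -0.1500, -0.1500)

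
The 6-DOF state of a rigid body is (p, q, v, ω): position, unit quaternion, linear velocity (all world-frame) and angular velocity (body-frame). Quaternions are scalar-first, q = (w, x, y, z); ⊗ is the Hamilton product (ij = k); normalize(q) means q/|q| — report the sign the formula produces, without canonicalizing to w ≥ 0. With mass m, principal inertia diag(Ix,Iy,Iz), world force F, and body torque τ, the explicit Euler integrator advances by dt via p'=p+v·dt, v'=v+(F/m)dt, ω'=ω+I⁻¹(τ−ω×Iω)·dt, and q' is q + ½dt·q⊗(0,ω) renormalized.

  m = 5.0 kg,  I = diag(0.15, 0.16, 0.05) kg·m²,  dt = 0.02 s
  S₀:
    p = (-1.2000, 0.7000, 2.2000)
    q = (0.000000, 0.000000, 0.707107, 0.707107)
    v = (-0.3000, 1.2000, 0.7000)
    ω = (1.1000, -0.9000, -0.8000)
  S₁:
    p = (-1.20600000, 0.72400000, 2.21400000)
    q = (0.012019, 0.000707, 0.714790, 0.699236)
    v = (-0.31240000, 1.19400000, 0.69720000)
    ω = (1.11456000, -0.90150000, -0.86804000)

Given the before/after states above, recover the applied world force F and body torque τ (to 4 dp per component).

velocity change Δv = (-0.01240000, -0.00600000, -0.00280000)
m·(v₁−v₀)/dt = (-3.1000, -1.5000, -0.7000)
Δω = ω₁−ω₀ = (0.01456000, -0.00150000, -0.06804000)
ω₀×(Iω₀) = (-0.0792, -0.0880, -0.0099)
applied torque τ = (0.0300, -0.1000, -0.1800)

F = (-3.1000, -1.5000, -0.7000)
τ = (0.0300, -0.1000, -0.1800)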